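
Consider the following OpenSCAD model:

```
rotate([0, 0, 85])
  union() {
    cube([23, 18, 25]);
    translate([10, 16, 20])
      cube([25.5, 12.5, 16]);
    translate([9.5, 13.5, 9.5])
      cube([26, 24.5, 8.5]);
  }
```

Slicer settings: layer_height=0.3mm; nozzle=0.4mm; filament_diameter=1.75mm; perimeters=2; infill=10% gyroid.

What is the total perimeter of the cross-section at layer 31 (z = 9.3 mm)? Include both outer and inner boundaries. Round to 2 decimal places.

At z = 9.3 mm: the cube is present — its section is the full 23×18 rectangle (perimeter 82.00 mm); the cube at (10, 16) is absent (z outside [20, 36]); the cube at (9.5, 13.5) is absent (z outside [9.5, 18]); Taking the union: only the 23×18 cube is present, so the union is just that shape — boundary = 82.00 mm; (whole slice rotated 85° about Z — lengths, areas and connectivity unchanged). Overall, the cross-section is a single solid region. Total boundary length (outer) = 82.00 mm.

82.00 mm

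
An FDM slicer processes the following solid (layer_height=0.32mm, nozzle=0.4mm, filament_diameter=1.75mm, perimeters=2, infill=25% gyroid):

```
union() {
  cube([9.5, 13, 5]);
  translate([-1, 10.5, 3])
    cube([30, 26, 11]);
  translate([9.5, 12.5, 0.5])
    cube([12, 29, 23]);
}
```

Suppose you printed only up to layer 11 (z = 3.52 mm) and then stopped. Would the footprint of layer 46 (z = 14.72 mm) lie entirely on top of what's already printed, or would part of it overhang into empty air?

Compare the two slices. At z = 3.52: the 9.5×13 cube contributes its full rectangle (area 123.50 mm²); the 30×26 cube at (-1, 10.5) contributes its full rectangle (area 780.00 mm²); the cube at (9.5, 12.5) (footprint 12×29) is included at this height (area 348.00 mm²); Taking the union: the regions partially overlap — summed areas 1251.50 mm² minus the doubly-counted overlap 311.75 mm² gives 939.75 mm² — area = 939.75 mm². At z = 14.72: the cube does not reach this height (z outside [0, 5]); the cube at (-1, 10.5) is absent (z outside [3, 14]); the cube at (9.5, 12.5) (footprint 12×29) is included at this height (area 348.00 mm²); Taking the union: only the 12×29 cube at (9.5, 12.5) is present, so the union is just that shape — area = 348.00 mm². Checking containment: the cross-section at z = 14.72 is a subset of the cross-section at z = 3.52.

entirely on top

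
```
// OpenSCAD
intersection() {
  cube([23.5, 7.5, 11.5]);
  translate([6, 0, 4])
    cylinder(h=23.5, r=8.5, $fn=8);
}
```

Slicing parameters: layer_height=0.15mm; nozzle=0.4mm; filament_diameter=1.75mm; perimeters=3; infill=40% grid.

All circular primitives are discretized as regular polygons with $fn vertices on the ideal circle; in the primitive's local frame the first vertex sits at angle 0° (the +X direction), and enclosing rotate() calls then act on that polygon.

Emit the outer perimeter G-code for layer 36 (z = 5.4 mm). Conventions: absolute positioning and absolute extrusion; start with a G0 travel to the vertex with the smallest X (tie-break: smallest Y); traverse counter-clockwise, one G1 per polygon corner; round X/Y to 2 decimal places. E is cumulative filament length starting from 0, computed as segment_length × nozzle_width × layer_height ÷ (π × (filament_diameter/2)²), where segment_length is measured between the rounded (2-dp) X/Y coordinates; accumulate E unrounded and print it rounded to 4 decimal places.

G0 X0.00 Y0.00 Z5.40
G1 X14.50 Y0.00 E0.3617
G1 X12.01 Y6.01 E0.5240
G1 X8.41 Y7.50 E0.6212
G1 X3.59 Y7.50 E0.7414
G1 X0.00 Y6.01 E0.8384
G1 X0.00 Y0.00 E0.9883

At z = 5.4 mm: the cube is present — its section is the full 23.5×7.5 rectangle; the r=8.5 cylinder at (6, 0) gives a regular 8-gon of circumradius 8.5 (constant along its height); Taking the intersection: the r=8.5 cylinder at (6, 0) partially overlaps the 23.5×7.5 cube; clipping to the common part keeps 92.22 mm² — 1 connected region. The outline is a single polygon with 6 vertices. Extrusion per mm of travel: 0.4 × 0.15 / (π × 0.875²) = 0.024945. Accumulating E over each segment gives final E = 0.9883.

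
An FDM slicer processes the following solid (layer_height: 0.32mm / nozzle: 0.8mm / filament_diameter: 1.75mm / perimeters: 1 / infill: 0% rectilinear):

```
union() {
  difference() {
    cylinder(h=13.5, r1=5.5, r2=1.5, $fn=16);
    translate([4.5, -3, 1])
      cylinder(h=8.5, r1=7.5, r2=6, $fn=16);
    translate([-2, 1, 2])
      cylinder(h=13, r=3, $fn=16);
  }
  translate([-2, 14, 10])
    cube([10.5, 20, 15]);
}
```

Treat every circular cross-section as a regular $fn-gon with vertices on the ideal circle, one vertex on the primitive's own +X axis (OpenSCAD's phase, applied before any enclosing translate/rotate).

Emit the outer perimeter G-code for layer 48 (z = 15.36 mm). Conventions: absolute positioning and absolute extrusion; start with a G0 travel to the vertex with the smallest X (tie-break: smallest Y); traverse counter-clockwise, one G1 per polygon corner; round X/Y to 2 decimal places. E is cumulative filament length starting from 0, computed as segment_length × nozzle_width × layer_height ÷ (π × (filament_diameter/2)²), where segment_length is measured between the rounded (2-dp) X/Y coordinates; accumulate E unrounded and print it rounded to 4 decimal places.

At z = 15.36 mm: the cone is not intersected at this z (z outside [0, 13.5]); the cone at (4.5, -3) is absent (z outside [1, 9.5]); the cylinder at (-2, 1) is not intersected at this z (z outside [2, 15]); After the difference (first − rest): the first operand is absent here, so nothing remains; the cube at (-2, 14) (footprint 10.5×20) is included at this height; Merging all regions: only the 10.5×20 cube at (-2, 14) is present, so the union is just that shape — 1 connected region. The outline is a single polygon with 4 vertices. Extrusion per mm of travel: 0.8 × 0.32 / (π × 0.875²) = 0.106432. Accumulating E over each segment gives final E = 6.4924.

G0 X-2.00 Y14.00 Z15.36
G1 X8.50 Y14.00 E1.1175
G1 X8.50 Y34.00 E3.2462
G1 X-2.00 Y34.00 E4.3637
G1 X-2.00 Y14.00 E6.4924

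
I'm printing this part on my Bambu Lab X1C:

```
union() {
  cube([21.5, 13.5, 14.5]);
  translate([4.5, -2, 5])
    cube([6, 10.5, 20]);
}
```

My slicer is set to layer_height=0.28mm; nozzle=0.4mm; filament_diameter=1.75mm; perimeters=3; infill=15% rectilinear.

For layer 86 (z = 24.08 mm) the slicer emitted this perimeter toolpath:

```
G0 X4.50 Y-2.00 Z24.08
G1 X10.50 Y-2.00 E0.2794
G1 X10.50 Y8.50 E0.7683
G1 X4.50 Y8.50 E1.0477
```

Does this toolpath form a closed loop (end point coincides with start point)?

no

Start point (G0): (4.50, -2.00). End point (last G1): the path does not return to the start — open.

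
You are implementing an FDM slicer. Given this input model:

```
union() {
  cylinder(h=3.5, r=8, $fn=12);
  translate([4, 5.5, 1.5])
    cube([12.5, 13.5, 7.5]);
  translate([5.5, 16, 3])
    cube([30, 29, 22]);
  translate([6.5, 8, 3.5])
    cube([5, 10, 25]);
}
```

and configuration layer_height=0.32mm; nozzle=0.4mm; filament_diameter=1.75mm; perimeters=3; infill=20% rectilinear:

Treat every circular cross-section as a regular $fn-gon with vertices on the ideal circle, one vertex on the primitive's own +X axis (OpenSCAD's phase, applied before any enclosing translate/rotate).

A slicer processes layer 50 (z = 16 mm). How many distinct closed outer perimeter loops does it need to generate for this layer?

At z = 16 mm: the cylinder is not intersected at this z (z outside [0, 3.5]); the cube at (4, 5.5) does not reach this height (z outside [1.5, 9]); the 30×29 cube at (5.5, 16) contributes its full rectangle; the 5×10 cube at (6.5, 8) contributes its full rectangle; Combining (union): the regions partially overlap (shared area 10.00 mm²), so overlapping operands fuse into one piece — 1 connected region. The result has 1 disconnected region.

1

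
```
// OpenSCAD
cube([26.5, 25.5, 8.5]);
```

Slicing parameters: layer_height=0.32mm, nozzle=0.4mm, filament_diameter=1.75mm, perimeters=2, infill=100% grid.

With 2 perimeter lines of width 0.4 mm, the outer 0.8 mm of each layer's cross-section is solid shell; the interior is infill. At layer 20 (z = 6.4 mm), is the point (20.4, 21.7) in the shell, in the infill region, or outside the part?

At z = 6.4 mm: the cube is present — its section is the full 26.5×25.5 rectangle. Overall, the cross-section is a single solid region. The nearest boundary edge runs (26.50, 25.50)→(0.00, 25.50); distance from the point to it = 3.80 mm. The point is inside the cross-section and 3.80 mm from the nearest boundary — more than the 0.8 mm shell width (2 × 0.4), so it's in the infill interior.

infill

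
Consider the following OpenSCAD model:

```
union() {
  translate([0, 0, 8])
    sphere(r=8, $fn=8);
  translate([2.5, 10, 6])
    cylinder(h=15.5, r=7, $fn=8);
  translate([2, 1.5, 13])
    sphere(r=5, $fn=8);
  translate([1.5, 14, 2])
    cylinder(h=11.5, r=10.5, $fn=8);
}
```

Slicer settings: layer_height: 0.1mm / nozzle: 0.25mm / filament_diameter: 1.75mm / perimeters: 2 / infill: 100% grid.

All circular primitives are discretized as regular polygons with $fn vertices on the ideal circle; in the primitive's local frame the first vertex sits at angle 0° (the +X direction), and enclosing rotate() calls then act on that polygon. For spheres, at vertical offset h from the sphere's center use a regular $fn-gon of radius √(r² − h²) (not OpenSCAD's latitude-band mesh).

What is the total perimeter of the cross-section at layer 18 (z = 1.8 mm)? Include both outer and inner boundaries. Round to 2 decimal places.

At z = 1.8 mm: the r=8 sphere contributes a regular 8-gon of circumradius √(8²−6.2²) = 5.056 (perimeter = 2·8·5.056·sin(180°/8) = 30.96 mm); the cylinder at (2.5, 10) is not intersected at this z (z outside [6, 21.5]); the sphere at (2, 1.5) is absent (|z−center|=11.200 > r=5); the cylinder at (1.5, 14) does not reach this height (z outside [2, 13.5]); Combining (union): only the r=8 sphere is present, so the union is just that shape — boundary = 30.96 mm. Overall, the cross-section is a single solid region. Total boundary length (outer) = 30.96 mm.

30.96 mm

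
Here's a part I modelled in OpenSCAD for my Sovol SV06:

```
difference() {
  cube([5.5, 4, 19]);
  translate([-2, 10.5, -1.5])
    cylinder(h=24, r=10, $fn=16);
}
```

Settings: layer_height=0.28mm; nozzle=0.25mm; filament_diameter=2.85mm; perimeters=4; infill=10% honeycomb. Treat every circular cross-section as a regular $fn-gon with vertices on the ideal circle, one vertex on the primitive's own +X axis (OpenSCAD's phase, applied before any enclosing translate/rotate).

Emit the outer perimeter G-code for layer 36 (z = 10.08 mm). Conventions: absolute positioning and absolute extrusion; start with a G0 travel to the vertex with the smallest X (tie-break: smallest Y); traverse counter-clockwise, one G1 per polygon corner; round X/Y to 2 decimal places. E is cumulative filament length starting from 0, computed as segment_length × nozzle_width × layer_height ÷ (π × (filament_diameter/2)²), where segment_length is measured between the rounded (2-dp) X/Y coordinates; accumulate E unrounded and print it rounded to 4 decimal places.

At z = 10.08 mm: the cube is present — its section is the full 5.5×4 rectangle; the r=10 cylinder at (-2, 10.5) contributes a regular 16-gon of circumradius 10; Taking the first minus the rest: starting from the 5.5×4 cube, the r=10 cylinder at (-2, 10.5) partially overlaps it — only the 10.81 mm² overlap (of its 306.15 mm²) is removed, clipping the outline — 1 connected region. The outline is a single polygon with 7 vertices. Extrusion per mm of travel: 0.25 × 0.28 / (π × 1.425²) = 0.010973. Accumulating E over each segment gives final E = 0.1854.

G0 X0.00 Y0.00 Z10.08
G1 X5.50 Y0.00 E0.0604
G1 X5.50 Y4.00 E0.1042
G1 X5.45 Y4.00 E0.1048
G1 X5.07 Y3.43 E0.1123
G1 X1.83 Y1.26 E0.1551
G1 X0.00 Y0.90 E0.1756
G1 X0.00 Y0.00 E0.1854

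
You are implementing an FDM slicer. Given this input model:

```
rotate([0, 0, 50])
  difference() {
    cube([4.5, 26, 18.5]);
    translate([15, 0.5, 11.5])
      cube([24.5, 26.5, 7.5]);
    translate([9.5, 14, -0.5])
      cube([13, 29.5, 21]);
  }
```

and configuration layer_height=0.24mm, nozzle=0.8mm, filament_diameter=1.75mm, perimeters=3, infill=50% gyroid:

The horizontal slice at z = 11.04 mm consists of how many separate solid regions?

At z = 11.04 mm: the cube (footprint 4.5×26) is included at this height; the cube at (15, 0.5) is not intersected at this z (z outside [11.5, 19]); the 13×29.5 cube at (9.5, 14) contributes its full rectangle; Taking the first minus the rest: starting from the 4.5×26 cube, the 13×29.5 cube at (9.5, 14) misses the remaining region (no effect) — 1 connected region; (rotated 50° about Z; rotation is an isometry so areas/perimeters/island counts are preserved). The result has 1 disconnected region.

1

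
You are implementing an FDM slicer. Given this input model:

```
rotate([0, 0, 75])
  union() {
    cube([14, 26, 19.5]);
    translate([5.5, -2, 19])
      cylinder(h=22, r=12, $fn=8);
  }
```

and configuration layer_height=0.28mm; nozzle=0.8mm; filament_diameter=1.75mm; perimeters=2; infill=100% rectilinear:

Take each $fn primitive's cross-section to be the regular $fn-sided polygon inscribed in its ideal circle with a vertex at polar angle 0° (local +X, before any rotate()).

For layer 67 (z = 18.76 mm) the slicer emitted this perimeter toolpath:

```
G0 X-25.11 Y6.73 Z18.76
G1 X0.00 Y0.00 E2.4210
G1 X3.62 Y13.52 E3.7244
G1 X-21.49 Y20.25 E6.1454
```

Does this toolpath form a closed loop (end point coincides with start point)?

no

Start point (G0): (-25.11, 6.73). End point (last G1): the path does not return to the start — open.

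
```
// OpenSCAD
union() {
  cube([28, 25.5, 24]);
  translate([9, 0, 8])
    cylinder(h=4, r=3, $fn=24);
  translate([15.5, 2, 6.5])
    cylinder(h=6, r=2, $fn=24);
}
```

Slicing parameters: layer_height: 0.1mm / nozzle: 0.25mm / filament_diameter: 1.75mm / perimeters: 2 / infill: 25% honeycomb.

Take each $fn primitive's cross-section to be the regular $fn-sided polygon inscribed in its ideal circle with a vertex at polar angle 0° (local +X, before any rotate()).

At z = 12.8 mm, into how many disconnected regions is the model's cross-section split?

At z = 12.8 mm: the 28×25.5 cube contributes its full rectangle; the cylinder at (9, 0) is absent (z outside [8, 12]); the cylinder at (15.5, 2) is absent (z outside [6.5, 12.5]); Taking the union: only the 28×25.5 cube is present, so the union is just that shape — 1 connected region. The result has 1 disconnected region.

1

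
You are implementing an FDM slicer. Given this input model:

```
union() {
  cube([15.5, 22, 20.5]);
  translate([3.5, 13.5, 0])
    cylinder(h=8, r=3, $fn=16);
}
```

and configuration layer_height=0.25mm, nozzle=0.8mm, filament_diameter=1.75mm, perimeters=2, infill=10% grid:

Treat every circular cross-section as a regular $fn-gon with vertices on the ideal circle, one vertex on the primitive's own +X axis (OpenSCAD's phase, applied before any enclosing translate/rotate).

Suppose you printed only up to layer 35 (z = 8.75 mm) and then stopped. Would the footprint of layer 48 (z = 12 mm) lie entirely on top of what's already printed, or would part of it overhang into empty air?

entirely on top

Compare the two slices. At z = 8.75: the 15.5×22 cube contributes its full rectangle (area 341.00 mm²); the cylinder at (3.5, 13.5) is not intersected at this z (z outside [0, 8]); Merging all regions: only the 15.5×22 cube is present, so the union is just that shape — area = 341.00 mm². At z = 12: the 15.5×22 cube contributes its full rectangle (area 341.00 mm²); the cylinder at (3.5, 13.5) does not reach this height (z outside [0, 8]); Taking the union: only the 15.5×22 cube is present, so the union is just that shape — area = 341.00 mm². Checking containment: the cross-section at z = 12 is a subset of the cross-section at z = 8.75.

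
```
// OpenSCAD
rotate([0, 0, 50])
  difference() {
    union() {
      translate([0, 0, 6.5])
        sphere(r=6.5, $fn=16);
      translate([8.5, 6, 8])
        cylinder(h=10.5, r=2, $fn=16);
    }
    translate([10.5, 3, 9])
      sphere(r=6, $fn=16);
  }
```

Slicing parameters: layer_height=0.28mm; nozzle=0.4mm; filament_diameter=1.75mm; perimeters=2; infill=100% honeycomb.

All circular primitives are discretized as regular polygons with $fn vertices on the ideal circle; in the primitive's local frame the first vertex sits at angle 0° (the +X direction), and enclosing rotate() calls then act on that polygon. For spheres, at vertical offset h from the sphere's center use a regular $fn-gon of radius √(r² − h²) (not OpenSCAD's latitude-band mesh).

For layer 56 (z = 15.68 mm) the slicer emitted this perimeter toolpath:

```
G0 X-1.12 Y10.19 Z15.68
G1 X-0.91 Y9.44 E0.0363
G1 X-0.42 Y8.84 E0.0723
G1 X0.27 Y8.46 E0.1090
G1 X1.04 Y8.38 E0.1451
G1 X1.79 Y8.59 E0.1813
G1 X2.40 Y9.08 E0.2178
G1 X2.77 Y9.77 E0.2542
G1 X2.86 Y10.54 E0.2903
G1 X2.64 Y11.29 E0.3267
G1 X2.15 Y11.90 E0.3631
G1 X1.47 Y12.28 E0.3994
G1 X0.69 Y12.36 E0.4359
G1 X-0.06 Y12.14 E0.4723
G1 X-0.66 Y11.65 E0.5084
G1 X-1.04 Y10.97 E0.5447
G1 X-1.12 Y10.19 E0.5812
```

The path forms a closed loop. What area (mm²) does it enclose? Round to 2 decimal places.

Apply the shoelace formula to the sequence of (X, Y) vertices; enclosed area = 12.24 mm².

12.24 mm²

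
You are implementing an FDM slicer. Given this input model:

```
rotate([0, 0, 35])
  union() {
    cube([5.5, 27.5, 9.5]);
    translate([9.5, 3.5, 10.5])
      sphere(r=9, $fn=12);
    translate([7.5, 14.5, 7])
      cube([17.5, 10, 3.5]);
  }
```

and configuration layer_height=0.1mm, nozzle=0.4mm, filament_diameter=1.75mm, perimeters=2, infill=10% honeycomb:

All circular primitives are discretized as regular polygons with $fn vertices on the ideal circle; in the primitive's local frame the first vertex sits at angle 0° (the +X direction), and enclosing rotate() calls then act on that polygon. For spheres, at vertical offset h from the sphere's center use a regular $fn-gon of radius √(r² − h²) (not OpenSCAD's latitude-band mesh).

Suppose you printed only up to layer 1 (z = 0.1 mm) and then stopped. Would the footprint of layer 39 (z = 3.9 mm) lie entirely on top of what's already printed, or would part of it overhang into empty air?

part overhangs

Compare the two slices. At z = 0.1: the cube (footprint 5.5×27.5) is included at this height (area 151.25 mm²); the sphere at (9.5, 3.5) is absent (|z−center|=10.400 > r=9); the cube at (7.5, 14.5) does not reach this height (z outside [7, 10.5]); Merging all regions: only the 5.5×27.5 cube is present, so the union is just that shape — area = 151.25 mm²; (rotated 35° about Z; rotation is an isometry so areas/perimeters/island counts are preserved). At z = 3.9: the cube is present — its section is the full 5.5×27.5 rectangle (area 151.25 mm²); the r=9 sphere at (9.5, 3.5) slices to a regular 12-gon of circumradius 6.119 (√(r²−h²) with h=6.6 from center) (area = (12/2)·6.119²·sin(360°/12) = 112.32 mm²); the cube at (7.5, 14.5) does not reach this height (z outside [7, 10.5]); Taking the union: the regions partially overlap — summed areas 263.57 mm² minus the doubly-counted overlap 11.78 mm² gives 251.79 mm² — area = 251.79 mm²; (whole slice rotated 35° about Z — lengths, areas and connectivity unchanged). Checking containment: at z = 3.9 the cross-section extends beyond the z = 0.1 cross-section by about 100.54 mm².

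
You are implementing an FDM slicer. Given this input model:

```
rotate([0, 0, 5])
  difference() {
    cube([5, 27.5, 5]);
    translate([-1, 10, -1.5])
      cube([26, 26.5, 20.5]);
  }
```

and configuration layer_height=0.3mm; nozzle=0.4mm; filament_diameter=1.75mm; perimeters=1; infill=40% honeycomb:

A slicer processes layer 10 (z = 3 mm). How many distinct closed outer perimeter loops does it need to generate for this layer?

At z = 3 mm: the 5×27.5 cube contributes its full rectangle; the 26×26.5 cube at (-1, 10) contributes its full rectangle; After the difference (first − rest): starting from the 5×27.5 cube, the 26×26.5 cube at (-1, 10) partially overlaps it — only the 87.50 mm² overlap (of its 689.00 mm²) is removed, clipping the outline — 1 connected region; (rotated 5° about Z; rotation is an isometry so areas/perimeters/island counts are preserved). The result has 1 disconnected region.

1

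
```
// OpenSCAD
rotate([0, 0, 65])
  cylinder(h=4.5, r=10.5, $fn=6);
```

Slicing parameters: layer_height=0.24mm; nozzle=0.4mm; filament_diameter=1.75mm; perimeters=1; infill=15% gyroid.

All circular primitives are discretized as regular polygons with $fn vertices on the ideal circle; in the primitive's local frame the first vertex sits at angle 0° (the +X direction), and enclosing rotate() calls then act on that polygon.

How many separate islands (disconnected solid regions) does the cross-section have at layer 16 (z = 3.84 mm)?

1

At z = 3.84 mm: the r=10.5 cylinder contributes a regular 6-gon of circumradius 10.5; (rotated 65° about Z; rotation is an isometry so areas/perimeters/island counts are preserved). Overall, the cross-section is a single solid region. Island count = 1.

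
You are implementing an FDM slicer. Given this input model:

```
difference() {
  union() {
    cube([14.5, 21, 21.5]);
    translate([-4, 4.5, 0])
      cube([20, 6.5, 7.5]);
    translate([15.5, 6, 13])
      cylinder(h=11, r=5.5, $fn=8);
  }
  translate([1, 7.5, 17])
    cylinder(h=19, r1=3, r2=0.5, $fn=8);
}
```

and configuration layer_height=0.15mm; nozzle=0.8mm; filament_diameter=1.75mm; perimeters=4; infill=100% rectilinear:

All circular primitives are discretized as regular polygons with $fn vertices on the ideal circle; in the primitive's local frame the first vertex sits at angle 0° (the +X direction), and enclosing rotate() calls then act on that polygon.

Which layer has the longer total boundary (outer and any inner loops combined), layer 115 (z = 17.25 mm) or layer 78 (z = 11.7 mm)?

layer 115 (z = 17.25 mm)

Layer 115 (z = 17.25): the cube is present — its section is the full 14.5×21 rectangle (perimeter 71.00 mm); the cube at (-4, 4.5) does not reach this height (z outside [0, 7.5]); the r=5.5 cylinder at (15.5, 6) contributes a regular 8-gon of circumradius 5.5 (perimeter = 2·8·5.500·sin(180°/8) = 33.68 mm); Taking the union: the regions partially overlap (shared area 32.19 mm²), so the edge portions inside another operand are dropped and the merged outline is re-measured after clipping — boundary = 79.83 mm; the cone at (1, 7.5) contributes a regular 8-gon of circumradius 2.967 (interpolated between r1=3 and r2=0.5 at t=0.013) (perimeter = 2·8·2.967·sin(180°/8) = 18.17 mm); Subtracting the remaining from the first: starting from that combined region, the cone at (1, 7.5) partially overlaps it — only the 17.97 mm² overlap (of its 24.90 mm²) is removed, clipping the outline — boundary = 85.97 mm. So its perimeter = 85.97 mm. Layer 78 (z = 11.7): the cube (footprint 14.5×21) is included at this height (perimeter 71.00 mm); the cube at (-4, 4.5) is not intersected at this z (z outside [0, 7.5]); the cylinder at (15.5, 6) does not reach this height (z outside [13, 24]); Combining (union): only the 14.5×21 cube is present, so the union is just that shape — boundary = 71.00 mm; the cone at (1, 7.5) does not reach this height (z outside [17, 36]); Taking the first minus the rest: none of the subtracted shapes is present at this height, so that combined region is unchanged — boundary = 71.00 mm. So its perimeter = 71.00 mm. Layer 115 is larger (85.97 vs 71.00 mm).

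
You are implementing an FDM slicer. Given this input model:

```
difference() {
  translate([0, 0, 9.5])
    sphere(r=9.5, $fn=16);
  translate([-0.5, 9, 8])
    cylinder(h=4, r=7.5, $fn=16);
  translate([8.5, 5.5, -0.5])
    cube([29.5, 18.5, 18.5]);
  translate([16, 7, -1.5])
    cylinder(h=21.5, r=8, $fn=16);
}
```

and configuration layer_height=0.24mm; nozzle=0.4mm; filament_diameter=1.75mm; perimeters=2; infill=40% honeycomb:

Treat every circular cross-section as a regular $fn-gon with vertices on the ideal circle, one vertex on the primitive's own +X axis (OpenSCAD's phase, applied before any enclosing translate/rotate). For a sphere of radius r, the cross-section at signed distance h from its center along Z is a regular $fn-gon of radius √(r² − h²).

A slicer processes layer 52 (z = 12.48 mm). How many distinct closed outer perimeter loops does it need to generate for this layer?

1

At z = 12.48 mm: the sphere: section is a regular 16-gon, circumradius = √(r²−h²) = √(9.5²−2.98²) = 9.021; the cylinder at (-0.5, 9) is absent (z outside [8, 12]); the 29.5×18.5 cube at (8.5, 5.5) contributes its full rectangle; the cylinder at (16, 7): section is a regular 16-gon, circumradius r=8; Subtracting the remaining from the first: starting from the r=9.5 sphere, the 29.5×18.5 cube at (8.5, 5.5) misses the remaining region (no effect); the r=8 cylinder at (16, 7) misses the remaining region (no effect) — 1 connected region. The result has 1 disconnected region.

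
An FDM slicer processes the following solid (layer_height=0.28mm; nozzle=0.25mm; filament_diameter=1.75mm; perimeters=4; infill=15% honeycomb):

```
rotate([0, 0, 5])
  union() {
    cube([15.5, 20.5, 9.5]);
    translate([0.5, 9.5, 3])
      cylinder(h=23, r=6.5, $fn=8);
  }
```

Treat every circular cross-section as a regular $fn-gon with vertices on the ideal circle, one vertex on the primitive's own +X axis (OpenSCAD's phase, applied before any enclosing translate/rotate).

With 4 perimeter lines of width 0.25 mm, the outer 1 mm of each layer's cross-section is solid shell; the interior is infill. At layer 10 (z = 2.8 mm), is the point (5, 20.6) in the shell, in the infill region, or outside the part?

shell

At z = 2.8 mm: the cube is present — its section is the full 15.5×20.5 rectangle; the cylinder at (0.5, 9.5) is absent (z outside [3, 26]); Taking the union: only the 15.5×20.5 cube is present, so the union is just that shape — 1 connected region; (whole slice rotated 5° about Z — lengths, areas and connectivity unchanged). Overall, the cross-section is a single solid region. Undo the 5° rotation: the query point maps to (6.776, 20.086) in the un-rotated model frame. The nearest boundary edge runs (15.50, 20.50)→(0.00, 20.50); distance from the point to it = 0.41 mm. The point is inside the cross-section, 0.41 mm from the nearest boundary — within the 1 mm shell band (4 × 0.25).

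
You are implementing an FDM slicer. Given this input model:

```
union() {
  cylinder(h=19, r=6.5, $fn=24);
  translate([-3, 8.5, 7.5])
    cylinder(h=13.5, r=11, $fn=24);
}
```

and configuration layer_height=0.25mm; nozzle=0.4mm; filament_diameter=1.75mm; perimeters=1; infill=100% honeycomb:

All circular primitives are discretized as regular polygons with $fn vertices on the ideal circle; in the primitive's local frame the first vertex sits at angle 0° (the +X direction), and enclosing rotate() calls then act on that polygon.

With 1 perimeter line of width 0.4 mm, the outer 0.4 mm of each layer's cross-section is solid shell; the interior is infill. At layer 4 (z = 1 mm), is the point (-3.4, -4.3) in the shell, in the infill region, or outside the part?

infill

At z = 1 mm: the r=6.5 cylinder contributes a regular 24-gon of circumradius 6.5; the cylinder at (-3, 8.5) does not reach this height (z outside [7.5, 21]); Combining (union): only the r=6.5 cylinder is present, so the union is just that shape — 1 connected region. Overall, the cross-section is a single solid region. The nearest boundary edge runs (-4.60, -4.60)→(-3.25, -5.63); distance from the point to it = 0.96 mm. The point is inside the cross-section and 0.96 mm from the nearest boundary — more than the 0.4 mm shell width (1 × 0.4), so it's in the infill interior.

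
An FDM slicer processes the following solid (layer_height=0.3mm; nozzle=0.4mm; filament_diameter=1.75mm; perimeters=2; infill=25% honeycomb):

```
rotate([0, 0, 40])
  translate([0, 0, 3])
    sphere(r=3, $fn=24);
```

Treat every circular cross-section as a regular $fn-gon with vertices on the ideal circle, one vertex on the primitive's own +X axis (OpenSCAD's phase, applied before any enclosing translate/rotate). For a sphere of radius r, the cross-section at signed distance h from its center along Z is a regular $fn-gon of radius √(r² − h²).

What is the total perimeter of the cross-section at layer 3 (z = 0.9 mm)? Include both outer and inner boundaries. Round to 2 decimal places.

At z = 0.9 mm: the sphere: section is a regular 24-gon, circumradius = √(r²−h²) = √(3²−2.1²) = 2.142 (perimeter = 2·24·2.142·sin(180°/24) = 13.42 mm); (whole slice rotated 40° about Z — lengths, areas and connectivity unchanged). Overall, the cross-section is a single solid region. Total boundary length (outer) = 13.42 mm.

13.42 mm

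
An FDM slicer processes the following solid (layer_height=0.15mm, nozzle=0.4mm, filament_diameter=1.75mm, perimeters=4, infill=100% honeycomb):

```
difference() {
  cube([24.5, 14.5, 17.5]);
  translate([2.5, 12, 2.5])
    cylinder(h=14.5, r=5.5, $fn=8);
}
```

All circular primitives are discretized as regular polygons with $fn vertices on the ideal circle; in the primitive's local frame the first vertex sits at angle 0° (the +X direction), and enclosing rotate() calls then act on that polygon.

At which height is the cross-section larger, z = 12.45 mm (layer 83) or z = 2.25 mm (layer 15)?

Layer 83 (z = 12.45): the cube is present — its section is the full 24.5×14.5 rectangle (area 355.25 mm²); the r=5.5 cylinder at (2.5, 12) contributes a regular 8-gon of circumradius 5.5 (area = (8/2)·5.500²·sin(360°/8) = 85.56 mm²); Taking the first minus the rest: starting from the 24.5×14.5 cube (355.25 mm²), the r=5.5 cylinder at (2.5, 12) partially overlaps it — only the 52.55 mm² overlap (of its 85.56 mm²) is removed, clipping the outline — area = 302.70 mm². So its area = 302.70 mm². Layer 15 (z = 2.25): the cube (footprint 24.5×14.5) is included at this height (area 355.25 mm²); the cylinder at (2.5, 12) does not reach this height (z outside [2.5, 17]); After the difference (first − rest): none of the subtracted shapes is present at this height, so the 24.5×14.5 cube is unchanged — area = 355.25 mm². So its area = 355.25 mm². Layer 15 is larger (355.25 vs 302.70 mm²).

layer 15 (z = 2.25 mm)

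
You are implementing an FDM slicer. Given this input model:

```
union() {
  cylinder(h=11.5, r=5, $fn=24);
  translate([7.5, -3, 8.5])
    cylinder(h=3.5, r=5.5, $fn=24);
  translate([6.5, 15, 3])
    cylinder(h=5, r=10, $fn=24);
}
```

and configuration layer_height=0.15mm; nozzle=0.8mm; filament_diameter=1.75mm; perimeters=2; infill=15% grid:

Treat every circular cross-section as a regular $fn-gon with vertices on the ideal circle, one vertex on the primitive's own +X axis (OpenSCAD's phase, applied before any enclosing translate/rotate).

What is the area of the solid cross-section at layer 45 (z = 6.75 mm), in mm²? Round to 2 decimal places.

388.23 mm²

At z = 6.75 mm: the r=5 cylinder gives a regular 24-gon of circumradius 5 (constant along its height) (area = (24/2)·5.000²·sin(360°/24) = 77.65 mm²); the cylinder at (7.5, -3) is not intersected at this z (z outside [8.5, 12]); the cylinder at (6.5, 15): section is a regular 24-gon, circumradius r=10 (area = (24/2)·10.000²·sin(360°/24) = 310.58 mm²); Taking the union: the 2 present regions are separate (no shared area or edge), so areas and boundary lengths simply add and each stays a separate island — area = 388.23 mm². Overall, the cross-section has 2 separate islands. Net area = 388.23 mm².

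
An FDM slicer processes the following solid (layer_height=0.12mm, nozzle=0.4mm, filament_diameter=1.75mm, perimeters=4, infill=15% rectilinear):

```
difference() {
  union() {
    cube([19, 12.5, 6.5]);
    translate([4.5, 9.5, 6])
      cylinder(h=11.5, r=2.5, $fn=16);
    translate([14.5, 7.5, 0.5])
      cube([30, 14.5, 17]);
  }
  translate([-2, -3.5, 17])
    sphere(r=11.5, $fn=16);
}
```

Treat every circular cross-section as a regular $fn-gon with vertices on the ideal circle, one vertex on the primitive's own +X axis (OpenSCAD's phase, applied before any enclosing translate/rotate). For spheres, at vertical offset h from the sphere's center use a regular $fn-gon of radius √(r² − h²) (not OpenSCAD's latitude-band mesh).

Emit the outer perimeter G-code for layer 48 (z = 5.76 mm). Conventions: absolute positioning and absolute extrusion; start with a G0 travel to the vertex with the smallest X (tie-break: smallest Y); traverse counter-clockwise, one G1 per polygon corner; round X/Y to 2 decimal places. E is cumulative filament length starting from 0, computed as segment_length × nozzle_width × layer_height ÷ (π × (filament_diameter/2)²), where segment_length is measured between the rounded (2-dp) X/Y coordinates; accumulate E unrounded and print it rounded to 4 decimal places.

At z = 5.76 mm: the cube is present — its section is the full 19×12.5 rectangle; the cylinder at (4.5, 9.5) does not reach this height (z outside [6, 17.5]); the cube at (14.5, 7.5) (footprint 30×14.5) is included at this height; Taking the union: the regions partially overlap (shared area 22.50 mm²), so overlapping operands fuse into one piece — 1 connected region; the r=11.5 sphere at (-2, -3.5) contributes a regular 16-gon of circumradius √(11.5²−11.24²) = 2.432; After the difference (first − rest): starting from the result so far, the r=11.5 sphere at (-2, -3.5) misses the remaining region (no effect) — 1 connected region. The outline is a single polygon with 8 vertices. Extrusion per mm of travel: 0.4 × 0.12 / (π × 0.875²) = 0.019956. Accumulating E over each segment gives final E = 2.6542.

G0 X0.00 Y0.00 Z5.76
G1 X19.00 Y0.00 E0.3792
G1 X19.00 Y7.50 E0.5288
G1 X44.50 Y7.50 E1.0377
G1 X44.50 Y22.00 E1.3271
G1 X14.50 Y22.00 E1.9258
G1 X14.50 Y12.50 E2.1153
G1 X0.00 Y12.50 E2.4047
G1 X0.00 Y0.00 E2.6542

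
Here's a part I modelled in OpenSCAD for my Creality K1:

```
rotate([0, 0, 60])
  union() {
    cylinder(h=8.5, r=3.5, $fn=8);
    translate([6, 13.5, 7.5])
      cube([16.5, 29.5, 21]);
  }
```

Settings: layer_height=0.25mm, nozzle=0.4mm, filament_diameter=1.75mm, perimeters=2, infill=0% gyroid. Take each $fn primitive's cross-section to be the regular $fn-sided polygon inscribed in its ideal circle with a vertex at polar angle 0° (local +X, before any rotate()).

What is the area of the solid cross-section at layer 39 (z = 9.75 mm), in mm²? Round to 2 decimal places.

At z = 9.75 mm: the cylinder does not reach this height (z outside [0, 8.5]); the cube at (6, 13.5) is present — its section is the full 16.5×29.5 rectangle (area 486.75 mm²); Combining (union): only the 16.5×29.5 cube at (6, 13.5) is present, so the union is just that shape — area = 486.75 mm²; (rotated 60° about Z; rotation is an isometry so areas/perimeters/island counts are preserved). Overall, the cross-section is a single solid region. Net area = 486.75 mm².

486.75 mm²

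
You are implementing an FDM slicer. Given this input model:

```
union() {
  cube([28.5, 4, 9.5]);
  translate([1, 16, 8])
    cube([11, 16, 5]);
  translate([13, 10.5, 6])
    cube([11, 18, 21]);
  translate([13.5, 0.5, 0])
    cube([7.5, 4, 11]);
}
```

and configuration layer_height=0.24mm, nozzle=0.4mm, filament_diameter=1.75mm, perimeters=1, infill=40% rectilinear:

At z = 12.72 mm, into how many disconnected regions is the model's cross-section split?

At z = 12.72 mm: the cube is not intersected at this z (z outside [0, 9.5]); the cube at (1, 16) is present — its section is the full 11×16 rectangle; the cube at (13, 10.5) is present — its section is the full 11×18 rectangle; the cube at (13.5, 0.5) is absent (z outside [0, 11]); Combining (union): the 2 present regions are separate (no shared area or edge), so areas and boundary lengths simply add and each stays a separate island — 2 connected regions. The result has 2 disconnected regions.

2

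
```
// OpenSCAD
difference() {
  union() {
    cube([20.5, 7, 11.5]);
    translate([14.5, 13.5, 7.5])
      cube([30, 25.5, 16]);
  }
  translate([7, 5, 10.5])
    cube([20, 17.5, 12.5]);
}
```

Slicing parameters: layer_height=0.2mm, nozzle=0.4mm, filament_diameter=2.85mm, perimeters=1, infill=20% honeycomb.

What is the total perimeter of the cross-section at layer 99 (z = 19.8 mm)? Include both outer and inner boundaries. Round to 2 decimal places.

At z = 19.8 mm: the cube is not intersected at this z (z outside [0, 11.5]); the cube at (14.5, 13.5) (footprint 30×25.5) is included at this height (perimeter 111.00 mm); Taking the union: only the 30×25.5 cube at (14.5, 13.5) is present, so the union is just that shape — boundary = 111.00 mm; the cube at (7, 5) (footprint 20×17.5) is included at this height (perimeter 75.00 mm); Subtracting the remaining from the first: starting from the result so far, the 20×17.5 cube at (7, 5) partially overlaps it — only the 112.50 mm² overlap (of its 350.00 mm²) is removed, clipping the outline — boundary = 111.00 mm. Overall, the cross-section is a single solid region. Total boundary length (outer) = 111.00 mm.

111.00 mm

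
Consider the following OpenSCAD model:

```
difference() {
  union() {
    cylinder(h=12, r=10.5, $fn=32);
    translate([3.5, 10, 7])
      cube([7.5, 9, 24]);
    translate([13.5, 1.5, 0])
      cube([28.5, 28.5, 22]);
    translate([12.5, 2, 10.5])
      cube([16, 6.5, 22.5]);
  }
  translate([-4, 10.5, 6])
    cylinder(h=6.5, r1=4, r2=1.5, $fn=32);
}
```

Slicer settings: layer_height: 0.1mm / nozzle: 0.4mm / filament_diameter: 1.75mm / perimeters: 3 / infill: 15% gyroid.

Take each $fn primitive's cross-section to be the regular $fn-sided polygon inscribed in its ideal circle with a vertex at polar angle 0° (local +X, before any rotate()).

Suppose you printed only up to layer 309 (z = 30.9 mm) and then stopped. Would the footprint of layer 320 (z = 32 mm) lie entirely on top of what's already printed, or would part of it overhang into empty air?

entirely on top

Compare the two slices. At z = 30.9: the cylinder is not intersected at this z (z outside [0, 12]); the cube at (3.5, 10) is present — its section is the full 7.5×9 rectangle (area 67.50 mm²); the cube at (13.5, 1.5) is not intersected at this z (z outside [0, 22]); the cube at (12.5, 2) (footprint 16×6.5) is included at this height (area 104.00 mm²); Combining (union): the 2 present regions are separate (no shared area or edge), so areas and boundary lengths simply add and each stays a separate island — area = 171.50 mm²; the cone at (-4, 10.5) does not reach this height (z outside [6, 12.5]); After the difference (first − rest): none of the subtracted shapes is present at this height, so that combined region is unchanged — area = 171.50 mm². At z = 32: the cylinder is absent (z outside [0, 12]); the cube at (3.5, 10) does not reach this height (z outside [7, 31]); the cube at (13.5, 1.5) is absent (z outside [0, 22]); the 16×6.5 cube at (12.5, 2) contributes its full rectangle (area 104.00 mm²); Combining (union): only the 16×6.5 cube at (12.5, 2) is present, so the union is just that shape — area = 104.00 mm²; the cone at (-4, 10.5) is not intersected at this z (z outside [6, 12.5]); Subtracting the remaining from the first: none of the subtracted shapes is present at this height, so the result so far is unchanged — area = 104.00 mm². Checking containment: the cross-section at z = 32 is a subset of the cross-section at z = 30.9.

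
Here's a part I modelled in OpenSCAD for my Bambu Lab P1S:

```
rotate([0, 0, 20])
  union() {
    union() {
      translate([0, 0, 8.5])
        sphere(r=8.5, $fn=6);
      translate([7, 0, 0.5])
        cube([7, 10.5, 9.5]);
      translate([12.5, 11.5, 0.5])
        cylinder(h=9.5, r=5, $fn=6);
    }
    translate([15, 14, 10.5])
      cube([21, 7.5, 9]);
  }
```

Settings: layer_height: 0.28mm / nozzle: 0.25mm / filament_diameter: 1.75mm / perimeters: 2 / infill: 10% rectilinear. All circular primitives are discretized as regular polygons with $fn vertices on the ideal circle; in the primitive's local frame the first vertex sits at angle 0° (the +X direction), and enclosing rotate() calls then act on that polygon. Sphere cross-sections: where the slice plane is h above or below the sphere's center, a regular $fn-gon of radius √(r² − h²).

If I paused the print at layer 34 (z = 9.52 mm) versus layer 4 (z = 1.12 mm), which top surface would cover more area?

Layer 34 (z = 9.52): the r=8.5 sphere slices to a regular 6-gon of circumradius 8.439 (√(r²−h²) with h=1.02 from center) (area = (6/2)·8.439²·sin(360°/6) = 185.01 mm²); the cube at (7, 0) (footprint 7×10.5) is included at this height (area 73.50 mm²); the cylinder at (12.5, 11.5): section is a regular 6-gon, circumradius r=5 (area = (6/2)·5.000²·sin(360°/6) = 64.95 mm²); Combining (union): the regions partially overlap — summed areas 323.46 mm² minus the doubly-counted overlap 18.31 mm² gives 305.15 mm² — area = 305.15 mm²; the cube at (15, 14) does not reach this height (z outside [10.5, 19.5]); Taking the union: only that combined region is present, so the union is just that shape — area = 305.15 mm²; (whole slice rotated 20° about Z — lengths, areas and connectivity unchanged). So its area = 305.15 mm². Layer 4 (z = 1.12): the sphere: section is a regular 6-gon, circumradius = √(r²−h²) = √(8.5²−7.38²) = 4.217 (area = (6/2)·4.217²·sin(360°/6) = 46.21 mm²); the 7×10.5 cube at (7, 0) contributes its full rectangle (area 73.50 mm²); the r=5 cylinder at (12.5, 11.5) contributes a regular 6-gon of circumradius 5 (area = (6/2)·5.000²·sin(360°/6) = 64.95 mm²); Taking the union: the regions partially overlap — summed areas 184.66 mm² minus the doubly-counted overlap 16.52 mm² gives 168.14 mm² — area = 168.14 mm²; the cube at (15, 14) is absent (z outside [10.5, 19.5]); Merging all regions: only that combined region is present, so the union is just that shape — area = 168.14 mm²; (rotated 20° about Z; rotation is an isometry so areas/perimeters/island counts are preserved). So its area = 168.14 mm². Layer 34 is larger (305.15 vs 168.14 mm²).

layer 34 (z = 9.52 mm)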